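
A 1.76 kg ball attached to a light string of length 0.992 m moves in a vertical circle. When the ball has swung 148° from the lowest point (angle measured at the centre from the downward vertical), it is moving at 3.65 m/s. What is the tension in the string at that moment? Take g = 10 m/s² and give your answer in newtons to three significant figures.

Take the radial direction toward the centre of the circle as positive. The component of the weight along the string toward the centre is −mg cos φ (φ measured from the bottom), so Newton's second law along the string gives T − mg cos φ = m v²/r.
cos 148° = -0.8480, so T = m(v²/r + g cos φ) = 1.76 × ((3.65)²/0.992 + 10.0 × -0.8480) = 1.76 × (13.43 + (-8.480)) = 1.76 × 4.949 = 8.711 N.

8.71 N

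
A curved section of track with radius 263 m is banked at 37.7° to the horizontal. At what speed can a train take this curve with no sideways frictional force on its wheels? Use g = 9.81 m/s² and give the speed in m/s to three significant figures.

44.7 m/s

On a frictionless banked curve, N sinθ = mv²/r and N cosθ = mg, so tanθ = v²/(rg).
v = √(r g tanθ) = √(263 × 9.81 × tan 37.7°) = √(263 × 9.81 × 0.7729) = √1994 = 44.66 m/s.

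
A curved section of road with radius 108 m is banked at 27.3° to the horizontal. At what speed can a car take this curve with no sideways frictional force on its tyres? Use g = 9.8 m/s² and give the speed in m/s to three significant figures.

23.4 m/s

On a frictionless banked curve, N sinθ = mv²/r and N cosθ = mg, so tanθ = v²/(rg).
v = √(r g tanθ) = √(108 × 9.8 × tan 27.3°) = √(108 × 9.8 × 0.5161) = √546.3 = 23.37 m/s.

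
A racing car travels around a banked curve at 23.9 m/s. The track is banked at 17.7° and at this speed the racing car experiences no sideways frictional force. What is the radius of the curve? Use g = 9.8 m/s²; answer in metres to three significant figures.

183 m

Frictionless banking: tanθ = v²/(rg), so r = v²/(g tanθ).
r = (23.9)²/(9.8 × tan 17.7°) = 571.2/(9.8 × 0.3191) = 571.2/3.128 = 182.6 m.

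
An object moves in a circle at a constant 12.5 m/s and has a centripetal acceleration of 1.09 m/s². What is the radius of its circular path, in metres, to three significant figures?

a_c = v²/r ⇒ r = v²/a_c = (12.5)²/1.09 = 156.2/1.09 = 143.3 m.

143 m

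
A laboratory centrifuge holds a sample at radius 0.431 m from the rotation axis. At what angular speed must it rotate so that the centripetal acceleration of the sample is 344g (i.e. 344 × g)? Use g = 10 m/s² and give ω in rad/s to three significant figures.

89.3 rad/s

Centripetal acceleration a_c = ω²r. Setting ω²r = 344g:
ω = √(344g / r) = √(344 × 10.0 / 0.431) = √7981 = 89.34 rad/s.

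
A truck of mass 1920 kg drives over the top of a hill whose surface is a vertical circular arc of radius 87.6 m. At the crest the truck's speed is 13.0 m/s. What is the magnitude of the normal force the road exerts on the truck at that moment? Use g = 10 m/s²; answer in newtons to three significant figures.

15500 N

At the crest the centripetal acceleration points downward (toward the centre of the arc), so mg − N = mv²/r.
N = m(g − v²/r) = 1920 × (10.0 − (13.0)²/87.6) = 1920 × (10.0 − 1.929) = 1920 × 8.071 = 15500 N.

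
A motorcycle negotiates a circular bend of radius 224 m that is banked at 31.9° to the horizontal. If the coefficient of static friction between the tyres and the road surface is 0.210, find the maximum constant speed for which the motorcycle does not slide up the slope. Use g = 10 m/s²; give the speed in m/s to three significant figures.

At the maximum speed, friction acts down the slope at its limiting value f = μN. Radially (horizontal, toward centre): N sinθ + μN cosθ = mv²/r. Vertically: N cosθ − μN sinθ = mg.
Dividing: v² = r g (sinθ + μcosθ)/(cosθ − μsinθ).
sinθ + μcosθ = 0.5284 + 0.210×0.8490 = 0.7067; cosθ − μsinθ = 0.8490 − 0.210×0.5284 = 0.7380.
v² = 224 × 10.0 × 0.7067/0.7380 = 2145 m²/s², so v = 46.31 m/s.

46.3 m/s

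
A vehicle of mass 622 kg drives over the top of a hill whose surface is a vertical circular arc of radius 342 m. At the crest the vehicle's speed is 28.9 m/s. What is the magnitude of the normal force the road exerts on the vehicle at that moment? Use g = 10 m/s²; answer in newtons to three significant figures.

4700 N

At the crest the centripetal acceleration points downward (toward the centre of the arc), so mg − N = mv²/r.
N = m(g − v²/r) = 622 × (10.0 − (28.9)²/342) = 622 × (10.0 − 2.442) = 622 × 7.558 = 4701 N.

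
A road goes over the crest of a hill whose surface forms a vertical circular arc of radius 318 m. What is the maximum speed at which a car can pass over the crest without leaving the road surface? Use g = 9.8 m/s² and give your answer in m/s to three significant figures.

At the crest the centre of the circle is below the car, so the net downward (centripetal) force is mg − N = mv²/r.
The car leaves the road when N → 0, giving v_max = √(g r) = √(9.8 × 318) = 55.82 m/s.

55.8 m/s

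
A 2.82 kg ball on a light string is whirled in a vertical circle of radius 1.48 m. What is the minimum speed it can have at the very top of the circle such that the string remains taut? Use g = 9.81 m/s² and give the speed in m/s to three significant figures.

3.81 m/s

At the top, both weight mg and T point toward the centre: T + mg = mv²/r.
At minimum speed T → 0, so mg = mv_min²/r ⇒ v_min = √(g r) = √(9.81 × 1.48) = 3.810 m/s.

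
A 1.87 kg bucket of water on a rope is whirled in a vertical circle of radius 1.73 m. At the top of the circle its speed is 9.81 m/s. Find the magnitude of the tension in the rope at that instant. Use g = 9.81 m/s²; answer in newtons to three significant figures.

85.7 N

At the top, both T and the weight mg point inward (toward the centre), so T + mg = mv²/r.
T = m(v²/r − g) = 1.87 × ((9.81)²/1.73 − 9.81) = 1.87 × (55.63 − 9.81) = 1.87 × 45.82 = 85.68 N.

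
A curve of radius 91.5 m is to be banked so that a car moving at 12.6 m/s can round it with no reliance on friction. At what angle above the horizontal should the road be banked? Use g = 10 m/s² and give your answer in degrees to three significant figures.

9.84°

With no friction, the horizontal component of the normal force provides the centripetal force: N sinθ = mv²/r, while N cosθ = mg vertically.
Dividing: tanθ = v²/(r g) = (12.6)²/(91.5 × 10.0) = 158.8/915.0 = 0.1735.
θ = arctan(0.1735) = 9.843°.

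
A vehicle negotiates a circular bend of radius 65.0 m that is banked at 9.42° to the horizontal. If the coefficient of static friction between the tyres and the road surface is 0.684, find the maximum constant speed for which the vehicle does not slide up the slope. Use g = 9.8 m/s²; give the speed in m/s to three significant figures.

24.7 m/s

At the maximum speed, friction acts down the slope at its limiting value f = μN. Radially (horizontal, toward centre): N sinθ + μN cosθ = mv²/r. Vertically: N cosθ − μN sinθ = mg.
Dividing: v² = r g (sinθ + μcosθ)/(cosθ − μsinθ).
sinθ + μcosθ = 0.1637 + 0.684×0.9865 = 0.8384; cosθ − μsinθ = 0.9865 − 0.684×0.1637 = 0.8746.
v² = 65.0 × 9.8 × 0.8384/0.8746 = 610.7 m²/s², so v = 24.71 m/s.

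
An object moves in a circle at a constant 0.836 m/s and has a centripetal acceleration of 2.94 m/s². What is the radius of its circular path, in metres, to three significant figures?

a_c = v²/r ⇒ r = v²/a_c = (0.836)²/2.94 = 0.6989/2.94 = 0.2377 m.

0.238 m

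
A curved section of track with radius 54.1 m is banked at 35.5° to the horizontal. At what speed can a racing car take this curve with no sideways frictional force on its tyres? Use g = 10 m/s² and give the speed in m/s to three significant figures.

19.6 m/s

On a frictionless banked curve, N sinθ = mv²/r and N cosθ = mg, so tanθ = v²/(rg).
v = √(r g tanθ) = √(54.1 × 10.0 × tan 35.5°) = √(54.1 × 10.0 × 0.7133) = √385.9 = 19.64 m/s.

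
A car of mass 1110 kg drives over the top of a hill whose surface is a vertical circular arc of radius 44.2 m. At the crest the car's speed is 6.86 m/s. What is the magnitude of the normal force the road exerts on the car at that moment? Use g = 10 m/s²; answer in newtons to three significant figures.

9920 N

At the crest the centripetal acceleration points downward (toward the centre of the arc), so mg − N = mv²/r.
N = m(g − v²/r) = 1110 × (10.0 − (6.86)²/44.2) = 1110 × (10.0 − 1.065) = 1110 × 8.935 = 9918 N.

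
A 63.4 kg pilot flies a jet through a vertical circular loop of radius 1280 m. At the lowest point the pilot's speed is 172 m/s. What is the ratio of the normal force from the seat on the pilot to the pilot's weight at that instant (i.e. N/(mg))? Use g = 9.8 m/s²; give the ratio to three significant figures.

At the bottom, N − mg = mv²/r, so N = m(v²/r + g) and N/(mg) = v²/(rg) + 1 = (172)²/(1280 × 9.8) + 1 = 2.358 + 1 = 3.358.

3.36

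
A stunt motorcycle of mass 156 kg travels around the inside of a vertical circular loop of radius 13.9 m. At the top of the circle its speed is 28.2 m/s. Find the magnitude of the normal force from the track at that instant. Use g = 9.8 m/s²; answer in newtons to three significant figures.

7400 N

At the top, both N and the weight mg point inward (toward the centre), so N + mg = mv²/r.
N = m(v²/r − g) = 156 × ((28.2)²/13.9 − 9.8) = 156 × (57.21 − 9.8) = 156 × 47.41 = 7396 N.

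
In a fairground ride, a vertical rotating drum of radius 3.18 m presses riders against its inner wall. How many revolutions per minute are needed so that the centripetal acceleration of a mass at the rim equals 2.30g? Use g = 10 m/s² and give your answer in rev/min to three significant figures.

Require ω²r = 2.30g, so ω = √(2.30 × 10.0/3.18) = 2.689 rad/s.
In rev/min: ω × 60/(2π) = 2.689 × 60/(2π) = 25.68 rev/min.

25.7 rev/min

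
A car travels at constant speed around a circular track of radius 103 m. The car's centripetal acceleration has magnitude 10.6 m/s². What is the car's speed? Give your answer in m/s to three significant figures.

33.0 m/s

a_c = v²/r ⇒ v = √(a_c · r) = √(10.6 × 103) = √1092 = 33.04 m/s.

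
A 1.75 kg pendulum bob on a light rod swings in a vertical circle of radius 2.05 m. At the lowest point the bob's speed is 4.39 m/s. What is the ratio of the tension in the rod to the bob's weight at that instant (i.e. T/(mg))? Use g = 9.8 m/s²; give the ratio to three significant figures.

1.96

At the bottom, T − mg = mv²/r, so T = m(v²/r + g) and T/(mg) = v²/(rg) + 1 = (4.39)²/(2.05 × 9.8) + 1 = 0.9593 + 1 = 1.959.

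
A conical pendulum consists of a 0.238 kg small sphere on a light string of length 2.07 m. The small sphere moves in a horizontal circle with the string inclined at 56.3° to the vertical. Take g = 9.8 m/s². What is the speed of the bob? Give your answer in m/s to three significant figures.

5.03 m/s

The radius of the circle is r = L sinθ = 2.07 × sin 56.3° = 1.722 m.
Horizontally T sinθ = mv²/r and vertically T cosθ = mg, so tanθ = v²/(rg).
v = √(r g tanθ) = √(1.722 × 9.8 × 1.499) = √25.31 = 5.031 m/s.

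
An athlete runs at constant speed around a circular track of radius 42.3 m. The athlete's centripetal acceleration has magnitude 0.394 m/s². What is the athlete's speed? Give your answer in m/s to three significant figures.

a_c = v²/r ⇒ v = √(a_c · r) = √(0.394 × 42.3) = √16.67 = 4.082 m/s.

4.08 m/s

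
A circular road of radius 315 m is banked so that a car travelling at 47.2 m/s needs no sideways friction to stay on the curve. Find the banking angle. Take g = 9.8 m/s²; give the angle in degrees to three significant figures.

35.8°

With no friction, the horizontal component of the normal force provides the centripetal force: N sinθ = mv²/r, while N cosθ = mg vertically.
Dividing: tanθ = v²/(r g) = (47.2)²/(315 × 9.8) = 2228/3087 = 0.7217.
θ = arctan(0.7217) = 35.82°.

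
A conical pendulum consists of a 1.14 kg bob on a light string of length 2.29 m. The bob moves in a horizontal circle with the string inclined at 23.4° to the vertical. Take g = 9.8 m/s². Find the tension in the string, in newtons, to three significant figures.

Vertically the bob has no acceleration, so T cosθ = mg.
T = mg/cosθ = 1.14 × 9.8 / cos 23.4° = 11.17/0.9178 = 12.17 N.

12.2 N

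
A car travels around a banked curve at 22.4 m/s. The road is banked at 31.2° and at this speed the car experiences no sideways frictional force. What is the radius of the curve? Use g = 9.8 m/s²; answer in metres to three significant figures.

84.5 m

Frictionless banking: tanθ = v²/(rg), so r = v²/(g tanθ).
r = (22.4)²/(9.8 × tan 31.2°) = 501.8/(9.8 × 0.6056) = 501.8/5.935 = 84.54 m.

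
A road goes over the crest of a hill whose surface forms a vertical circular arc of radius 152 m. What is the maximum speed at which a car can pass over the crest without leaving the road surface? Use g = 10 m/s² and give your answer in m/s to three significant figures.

At the crest the centre of the circle is below the car, so the net downward (centripetal) force is mg − N = mv²/r.
The car leaves the road when N → 0, giving v_max = √(g r) = √(10.0 × 152) = 38.99 m/s.

39.0 m/s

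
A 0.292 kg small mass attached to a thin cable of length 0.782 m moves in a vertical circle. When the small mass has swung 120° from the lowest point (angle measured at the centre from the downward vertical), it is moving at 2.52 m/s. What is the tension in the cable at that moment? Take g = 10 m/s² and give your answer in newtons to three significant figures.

0.911 N

Take the radial direction toward the centre of the circle as positive. The component of the weight along the string toward the centre is −mg cos φ (φ measured from the bottom), so Newton's second law along the string gives T − mg cos φ = m v²/r.
cos 120° = -0.5000, so T = m(v²/r + g cos φ) = 0.292 × ((2.52)²/0.782 + 10.0 × -0.5000) = 0.292 × (8.121 + (-5.000)) = 0.292 × 3.121 = 0.9112 N.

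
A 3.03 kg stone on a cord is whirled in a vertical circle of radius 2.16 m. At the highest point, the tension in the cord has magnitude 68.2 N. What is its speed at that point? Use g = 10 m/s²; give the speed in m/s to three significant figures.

8.38 m/s

At the top, T + mg = mv²/r, so v = √(r(T/m + g)) = √(2.16 × (68.2/3.03 + 10.0)) = √(2.16 × 32.51) = √70.22 = 8.380 m/s.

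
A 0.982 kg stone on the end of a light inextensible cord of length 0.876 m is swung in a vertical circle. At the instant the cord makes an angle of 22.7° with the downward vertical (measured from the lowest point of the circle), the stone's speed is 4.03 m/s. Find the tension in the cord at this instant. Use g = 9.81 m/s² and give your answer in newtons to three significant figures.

Take the radial direction toward the centre of the circle as positive. The component of the weight along the string toward the centre is −mg cos φ (φ measured from the bottom), so Newton's second law along the string gives T − mg cos φ = m v²/r.
cos 22.7° = 0.9225, so T = m(v²/r + g cos φ) = 0.982 × ((4.03)²/0.876 + 9.81 × 0.9225) = 0.982 × (18.54 + (9.050)) = 0.982 × 27.59 = 27.09 N.

27.1 N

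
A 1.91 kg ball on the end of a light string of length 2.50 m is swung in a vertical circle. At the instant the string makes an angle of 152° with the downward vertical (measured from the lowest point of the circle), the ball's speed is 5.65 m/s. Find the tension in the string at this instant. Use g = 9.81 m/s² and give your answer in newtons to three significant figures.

7.84 N

Take the radial direction toward the centre of the circle as positive. The component of the weight along the string toward the centre is −mg cos φ (φ measured from the bottom), so Newton's second law along the string gives T − mg cos φ = m v²/r.
cos 152° = -0.8829, so T = m(v²/r + g cos φ) = 1.91 × ((5.65)²/2.50 + 9.81 × -0.8829) = 1.91 × (12.77 + (-8.662)) = 1.91 × 4.107 = 7.845 N.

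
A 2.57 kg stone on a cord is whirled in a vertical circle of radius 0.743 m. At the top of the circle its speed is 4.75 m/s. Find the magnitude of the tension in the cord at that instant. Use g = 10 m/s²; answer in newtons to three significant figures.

52.3 N

At the top, both T and the weight mg point inward (toward the centre), so T + mg = mv²/r.
T = m(v²/r − g) = 2.57 × ((4.75)²/0.743 − 10.0) = 2.57 × (30.37 − 10.0) = 2.57 × 20.37 = 52.34 N.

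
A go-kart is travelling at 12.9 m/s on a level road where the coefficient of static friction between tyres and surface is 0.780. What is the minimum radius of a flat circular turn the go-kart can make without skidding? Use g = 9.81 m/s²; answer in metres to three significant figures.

At the limit, μ_s m g = m v²/r, so r_min = v²/(μ_s g) = (12.9)²/(0.780 × 9.81) = 166.4/7.652 = 21.75 m.

21.7 m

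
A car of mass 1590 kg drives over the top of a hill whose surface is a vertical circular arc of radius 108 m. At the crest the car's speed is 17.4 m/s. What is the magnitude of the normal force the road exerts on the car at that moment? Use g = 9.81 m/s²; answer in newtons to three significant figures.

At the crest the centripetal acceleration points downward (toward the centre of the arc), so mg − N = mv²/r.
N = m(g − v²/r) = 1590 × (9.81 − (17.4)²/108) = 1590 × (9.81 − 2.803) = 1590 × 7.007 = 11140 N.

11100 N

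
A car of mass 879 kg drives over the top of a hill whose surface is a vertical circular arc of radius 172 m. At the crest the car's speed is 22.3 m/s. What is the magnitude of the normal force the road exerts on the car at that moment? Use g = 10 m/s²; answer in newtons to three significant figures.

At the crest the centripetal acceleration points downward (toward the centre of the arc), so mg − N = mv²/r.
N = m(g − v²/r) = 879 × (10.0 − (22.3)²/172) = 879 × (10.0 − 2.891) = 879 × 7.109 = 6249 N.

6250 N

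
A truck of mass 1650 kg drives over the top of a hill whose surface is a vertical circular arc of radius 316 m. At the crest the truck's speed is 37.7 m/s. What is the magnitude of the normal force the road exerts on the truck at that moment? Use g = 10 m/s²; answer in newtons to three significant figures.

At the crest the centripetal acceleration points downward (toward the centre of the arc), so mg − N = mv²/r.
N = m(g − v²/r) = 1650 × (10.0 − (37.7)²/316) = 1650 × (10.0 − 4.498) = 1650 × 5.502 = 9079 N.

9080 N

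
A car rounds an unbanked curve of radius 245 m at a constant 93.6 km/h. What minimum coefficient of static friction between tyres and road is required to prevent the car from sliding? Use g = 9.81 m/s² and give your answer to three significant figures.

0.281

v = 93.6/3.6 = 26.00 m/s.
Friction provides the centripetal force: μ_s m g = m v²/r, so μ_s = v²/(g r) = (26.00)²/(9.81 × 245) = 676.0/2403 = 0.2813.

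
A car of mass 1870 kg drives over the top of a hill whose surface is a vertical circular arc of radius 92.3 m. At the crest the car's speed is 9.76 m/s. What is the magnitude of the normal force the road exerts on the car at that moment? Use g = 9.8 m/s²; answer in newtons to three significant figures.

16400 N

At the crest the centripetal acceleration points downward (toward the centre of the arc), so mg − N = mv²/r.
N = m(g − v²/r) = 1870 × (9.8 − (9.76)²/92.3) = 1870 × (9.8 − 1.032) = 1870 × 8.768 = 16400 N.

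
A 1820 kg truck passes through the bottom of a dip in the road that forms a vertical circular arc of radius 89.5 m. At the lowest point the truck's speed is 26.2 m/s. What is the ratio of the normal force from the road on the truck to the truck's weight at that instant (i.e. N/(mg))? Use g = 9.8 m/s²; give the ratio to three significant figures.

1.78

At the bottom, N − mg = mv²/r, so N = m(v²/r + g) and N/(mg) = v²/(rg) + 1 = (26.2)²/(89.5 × 9.8) + 1 = 0.7826 + 1 = 1.783.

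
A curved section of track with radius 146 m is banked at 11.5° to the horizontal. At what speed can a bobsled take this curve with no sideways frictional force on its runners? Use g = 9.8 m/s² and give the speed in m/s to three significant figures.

On a frictionless banked curve, N sinθ = mv²/r and N cosθ = mg, so tanθ = v²/(rg).
v = √(r g tanθ) = √(146 × 9.8 × tan 11.5°) = √(146 × 9.8 × 0.2035) = √291.1 = 17.06 m/s.

17.1 m/s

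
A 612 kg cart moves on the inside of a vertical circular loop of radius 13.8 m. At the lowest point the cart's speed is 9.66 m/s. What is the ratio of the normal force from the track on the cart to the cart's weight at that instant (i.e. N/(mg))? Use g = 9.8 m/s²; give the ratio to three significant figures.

1.69

At the bottom, N − mg = mv²/r, so N = m(v²/r + g) and N/(mg) = v²/(rg) + 1 = (9.66)²/(13.8 × 9.8) + 1 = 0.6900 + 1 = 1.690.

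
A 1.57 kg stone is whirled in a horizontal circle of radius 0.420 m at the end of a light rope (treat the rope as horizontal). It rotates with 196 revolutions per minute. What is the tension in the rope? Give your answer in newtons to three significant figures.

278 N

ω = 196 rev/min × 2π/60 = 20.53 rad/s, so v = ωr = 20.53 × 0.420 = 8.621 m/s.
The tension is the only horizontal force, so it supplies the full centripetal force: T = m v²/r = 1.57 × (8.621)²/0.420 = 1.57 × 74.31/0.420 = 277.8 N.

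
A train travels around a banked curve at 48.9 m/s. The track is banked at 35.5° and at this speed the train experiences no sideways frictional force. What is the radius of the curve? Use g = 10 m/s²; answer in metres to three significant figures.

335 m

Frictionless banking: tanθ = v²/(rg), so r = v²/(g tanθ).
r = (48.9)²/(10.0 × tan 35.5°) = 2391/(10.0 × 0.7133) = 2391/7.133 = 335.2 m.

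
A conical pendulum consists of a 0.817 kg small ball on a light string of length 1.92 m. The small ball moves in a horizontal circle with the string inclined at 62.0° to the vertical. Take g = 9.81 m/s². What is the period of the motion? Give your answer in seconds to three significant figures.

1.90 s

r = L sinθ = 1.695 m. From T sinθ = mω²r and T cosθ = mg: tanθ = ω²r/g, so ω² = g tanθ / r = g/(L cosθ).
ω = √(g/(L cosθ)) = √(9.81/(1.92 × 0.4695)) = √10.88 = 3.299 rad/s.
Period = 2π/ω = 1.905 s.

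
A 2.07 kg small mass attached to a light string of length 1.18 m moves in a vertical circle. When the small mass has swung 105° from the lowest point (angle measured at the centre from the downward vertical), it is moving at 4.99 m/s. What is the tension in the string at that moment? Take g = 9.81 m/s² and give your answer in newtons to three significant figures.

38.4 N

Take the radial direction toward the centre of the circle as positive. The component of the weight along the string toward the centre is −mg cos φ (φ measured from the bottom), so Newton's second law along the string gives T − mg cos φ = m v²/r.
cos 105° = -0.2588, so T = m(v²/r + g cos φ) = 2.07 × ((4.99)²/1.18 + 9.81 × -0.2588) = 2.07 × (21.10 + (-2.539)) = 2.07 × 18.56 = 38.42 N.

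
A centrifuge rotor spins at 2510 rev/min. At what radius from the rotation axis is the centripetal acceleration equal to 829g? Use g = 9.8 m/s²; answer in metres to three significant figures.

ω = 2510 rev/min × 2π/60 = 262.8 rad/s.
a_c = ω²r = 829g ⇒ r = 829 × 9.8 / (262.8)² = 8124/69090 = 0.1176 m.

0.118 m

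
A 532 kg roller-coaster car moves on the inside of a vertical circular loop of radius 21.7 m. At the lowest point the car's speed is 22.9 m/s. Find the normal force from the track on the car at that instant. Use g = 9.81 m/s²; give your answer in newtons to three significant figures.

18100 N

At the lowest point, N points up (toward the centre) and the weight mg points down (away from the centre), so the net inward force is N − mg = mv²/r.
N = m(v²/r + g) = 532 × ((22.9)²/21.7 + 9.81) = 532 × (24.17 + 9.81) = 532 × 33.98 = 18080 N.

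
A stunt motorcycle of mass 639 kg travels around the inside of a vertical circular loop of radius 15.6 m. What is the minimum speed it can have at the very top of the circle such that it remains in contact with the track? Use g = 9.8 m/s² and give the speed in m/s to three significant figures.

12.4 m/s

At the top, both weight mg and N point toward the centre: N + mg = mv²/r.
At minimum speed N → 0, so mg = mv_min²/r ⇒ v_min = √(g r) = √(9.8 × 15.6) = 12.36 m/s.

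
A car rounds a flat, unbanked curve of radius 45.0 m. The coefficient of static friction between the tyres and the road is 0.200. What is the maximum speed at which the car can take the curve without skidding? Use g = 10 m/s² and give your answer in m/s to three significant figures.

On a flat curve, static friction is the only horizontal force, so it must supply the full centripetal force: μ_s m g = m v²/r.
Mass cancels: v_max = √(μ_s g r) = √(0.200 × 10.0 × 45.0) = √90.00 = 9.487 m/s.

9.49 m/s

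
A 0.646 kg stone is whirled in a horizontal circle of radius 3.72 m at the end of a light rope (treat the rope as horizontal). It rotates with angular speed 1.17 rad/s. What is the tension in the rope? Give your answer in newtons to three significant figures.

3.29 N

v = ωr = 1.17 × 3.72 = 4.352 m/s.
The tension is the only horizontal force, so it supplies the full centripetal force: T = m v²/r = 0.646 × (4.352)²/3.72 = 0.646 × 18.94/3.72 = 3.290 N.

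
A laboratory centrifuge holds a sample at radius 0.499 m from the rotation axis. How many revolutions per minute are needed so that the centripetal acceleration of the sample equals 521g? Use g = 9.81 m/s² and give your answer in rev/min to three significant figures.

Require ω²r = 521g, so ω = √(521 × 9.81/0.499) = 101.2 rad/s.
In rev/min: ω × 60/(2π) = 101.2 × 60/(2π) = 966.4 rev/min.

966 rev/min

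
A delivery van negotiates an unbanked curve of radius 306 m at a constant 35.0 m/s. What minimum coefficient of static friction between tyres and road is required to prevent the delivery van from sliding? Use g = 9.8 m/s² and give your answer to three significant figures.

0.408

Friction provides the centripetal force: μ_s m g = m v²/r, so μ_s = v²/(g r) = (35.00)²/(9.8 × 306) = 1225/2999 = 0.4085.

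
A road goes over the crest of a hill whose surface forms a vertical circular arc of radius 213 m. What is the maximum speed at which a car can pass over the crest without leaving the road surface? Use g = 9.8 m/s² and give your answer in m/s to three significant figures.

At the crest the centre of the circle is below the car, so the net downward (centripetal) force is mg − N = mv²/r.
The car leaves the road when N → 0, giving v_max = √(g r) = √(9.8 × 213) = 45.69 m/s.

45.7 m/s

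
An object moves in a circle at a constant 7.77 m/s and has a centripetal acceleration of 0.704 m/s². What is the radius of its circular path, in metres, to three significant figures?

a_c = v²/r ⇒ r = v²/a_c = (7.77)²/0.704 = 60.37/0.704 = 85.76 m.

85.8 m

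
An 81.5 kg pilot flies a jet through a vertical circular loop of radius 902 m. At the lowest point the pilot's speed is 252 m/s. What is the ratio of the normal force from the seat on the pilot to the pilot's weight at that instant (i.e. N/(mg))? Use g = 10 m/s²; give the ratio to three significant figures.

At the bottom, N − mg = mv²/r, so N = m(v²/r + g) and N/(mg) = v²/(rg) + 1 = (252)²/(902 × 10.0) + 1 = 7.040 + 1 = 8.040.

8.04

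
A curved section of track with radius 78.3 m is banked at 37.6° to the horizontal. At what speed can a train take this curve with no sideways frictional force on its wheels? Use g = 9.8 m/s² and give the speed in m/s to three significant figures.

24.3 m/s

On a frictionless banked curve, N sinθ = mv²/r and N cosθ = mg, so tanθ = v²/(rg).
v = √(r g tanθ) = √(78.3 × 9.8 × tan 37.6°) = √(78.3 × 9.8 × 0.7701) = √590.9 = 24.31 m/s.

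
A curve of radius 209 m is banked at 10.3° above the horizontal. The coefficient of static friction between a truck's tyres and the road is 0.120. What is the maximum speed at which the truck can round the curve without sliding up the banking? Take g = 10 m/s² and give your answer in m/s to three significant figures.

At the maximum speed, friction acts down the slope at its limiting value f = μN. Radially (horizontal, toward centre): N sinθ + μN cosθ = mv²/r. Vertically: N cosθ − μN sinθ = mg.
Dividing: v² = r g (sinθ + μcosθ)/(cosθ − μsinθ).
sinθ + μcosθ = 0.1788 + 0.120×0.9839 = 0.2969; cosθ − μsinθ = 0.9839 − 0.120×0.1788 = 0.9624.
v² = 209 × 10.0 × 0.2969/0.9624 = 644.7 m²/s², so v = 25.39 m/s.

25.4 m/s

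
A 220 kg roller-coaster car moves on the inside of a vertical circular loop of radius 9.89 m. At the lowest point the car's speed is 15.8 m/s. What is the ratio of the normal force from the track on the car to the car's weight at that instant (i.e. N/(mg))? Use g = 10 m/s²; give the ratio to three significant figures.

3.52

At the bottom, N − mg = mv²/r, so N = m(v²/r + g) and N/(mg) = v²/(rg) + 1 = (15.8)²/(9.89 × 10.0) + 1 = 2.524 + 1 = 3.524.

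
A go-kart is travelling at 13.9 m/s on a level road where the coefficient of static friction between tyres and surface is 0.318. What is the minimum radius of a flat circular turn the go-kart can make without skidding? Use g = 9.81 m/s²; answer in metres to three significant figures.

61.9 m

At the limit, μ_s m g = m v²/r, so r_min = v²/(μ_s g) = (13.9)²/(0.318 × 9.81) = 193.2/3.120 = 61.93 m.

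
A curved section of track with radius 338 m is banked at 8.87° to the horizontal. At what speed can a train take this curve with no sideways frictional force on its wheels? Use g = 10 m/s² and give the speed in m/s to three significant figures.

On a frictionless banked curve, N sinθ = mv²/r and N cosθ = mg, so tanθ = v²/(rg).
v = √(r g tanθ) = √(338 × 10.0 × tan 8.87°) = √(338 × 10.0 × 0.1561) = √527.5 = 22.97 m/s.

23.0 m/s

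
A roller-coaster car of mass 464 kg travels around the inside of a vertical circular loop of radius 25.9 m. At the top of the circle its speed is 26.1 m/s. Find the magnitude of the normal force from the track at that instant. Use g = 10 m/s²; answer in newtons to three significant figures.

7560 N

At the top, both N and the weight mg point inward (toward the centre), so N + mg = mv²/r.
N = m(v²/r − g) = 464 × ((26.1)²/25.9 − 10.0) = 464 × (26.30 − 10.0) = 464 × 16.30 = 7564 N.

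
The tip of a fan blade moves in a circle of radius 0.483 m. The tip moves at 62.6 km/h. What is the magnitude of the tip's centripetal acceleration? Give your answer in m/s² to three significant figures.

626 m/s²

v = 62.6 km/h = 62.6/3.6 = 17.39 m/s.
a_c = v²/r = (17.39)²/0.483 = 302.4/0.483 = 626.0 m/s².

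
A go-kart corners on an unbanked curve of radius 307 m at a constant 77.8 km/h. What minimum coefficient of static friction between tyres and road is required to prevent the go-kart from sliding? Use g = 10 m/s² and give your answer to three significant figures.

0.152

v = 77.8/3.6 = 21.61 m/s.
Friction provides the centripetal force: μ_s m g = m v²/r, so μ_s = v²/(g r) = (21.61)²/(10.0 × 307) = 467.0/3070 = 0.1521.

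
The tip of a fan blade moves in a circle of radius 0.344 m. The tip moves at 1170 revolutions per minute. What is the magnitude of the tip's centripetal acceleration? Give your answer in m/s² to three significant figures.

5160 m/s²

ω = 1170 rev/min × 2π/60 = 122.5 rad/s, so v = ωr = 122.5 × 0.344 = 42.15 m/s.
a_c = v²/r = (42.15)²/0.344 = 1776/0.344 = 5164 m/s².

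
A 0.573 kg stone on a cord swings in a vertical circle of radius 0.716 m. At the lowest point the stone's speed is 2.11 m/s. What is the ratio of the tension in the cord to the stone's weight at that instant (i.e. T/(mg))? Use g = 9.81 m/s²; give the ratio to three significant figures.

1.63

At the bottom, T − mg = mv²/r, so T = m(v²/r + g) and T/(mg) = v²/(rg) + 1 = (2.11)²/(0.716 × 9.81) + 1 = 0.6338 + 1 = 1.634.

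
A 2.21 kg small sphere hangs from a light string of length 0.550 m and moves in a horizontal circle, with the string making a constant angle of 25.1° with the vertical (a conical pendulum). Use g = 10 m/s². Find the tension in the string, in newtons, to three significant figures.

Vertically the bob has no acceleration, so T cosθ = mg.
T = mg/cosθ = 2.21 × 10.0 / cos 25.1° = 22.10/0.9056 = 24.40 N.

24.4 N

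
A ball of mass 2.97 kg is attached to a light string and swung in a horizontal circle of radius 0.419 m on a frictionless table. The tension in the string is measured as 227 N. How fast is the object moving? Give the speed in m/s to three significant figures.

T = m v²/r ⇒ v = √(T r / m) = √(227 × 0.419 / 2.97) = √32.02 = 5.659 m/s.

5.66 m/s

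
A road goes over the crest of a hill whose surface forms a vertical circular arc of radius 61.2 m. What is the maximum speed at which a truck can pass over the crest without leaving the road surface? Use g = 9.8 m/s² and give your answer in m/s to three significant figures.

24.5 m/s

At the crest the centre of the circle is below the truck, so the net downward (centripetal) force is mg − N = mv²/r.
The truck leaves the road when N → 0, giving v_max = √(g r) = √(9.8 × 61.2) = 24.49 m/s.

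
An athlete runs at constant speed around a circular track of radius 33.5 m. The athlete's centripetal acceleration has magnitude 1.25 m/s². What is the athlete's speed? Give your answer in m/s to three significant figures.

a_c = v²/r ⇒ v = √(a_c · r) = √(1.25 × 33.5) = √41.88 = 6.471 m/s.

6.47 m/s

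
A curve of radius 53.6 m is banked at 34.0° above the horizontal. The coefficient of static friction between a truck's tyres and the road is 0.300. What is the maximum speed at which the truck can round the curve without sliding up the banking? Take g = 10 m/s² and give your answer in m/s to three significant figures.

25.6 m/s

At the maximum speed, friction acts down the slope at its limiting value f = μN. Radially (horizontal, toward centre): N sinθ + μN cosθ = mv²/r. Vertically: N cosθ − μN sinθ = mg.
Dividing: v² = r g (sinθ + μcosθ)/(cosθ − μsinθ).
sinθ + μcosθ = 0.5592 + 0.300×0.8290 = 0.8079; cosθ − μsinθ = 0.8290 − 0.300×0.5592 = 0.6613.
v² = 53.6 × 10.0 × 0.8079/0.6613 = 654.8 m²/s², so v = 25.59 m/s.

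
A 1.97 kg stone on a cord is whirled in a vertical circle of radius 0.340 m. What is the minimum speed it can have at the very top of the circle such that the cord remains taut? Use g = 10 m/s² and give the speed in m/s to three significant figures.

At the highest point the centre is directly below, so both the weight and T act inward: T + mg = mv²/r.
At minimum speed T → 0, so mg = mv_min²/r ⇒ v_min = √(g r) = √(10.0 × 0.340) = 1.844 m/s.

1.84 m/s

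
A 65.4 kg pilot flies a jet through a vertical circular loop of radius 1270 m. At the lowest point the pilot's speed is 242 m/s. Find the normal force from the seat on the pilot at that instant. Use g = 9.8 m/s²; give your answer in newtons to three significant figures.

3660 N

At the lowest point, N points up (toward the centre) and the weight mg points down (away from the centre), so the net inward force is N − mg = mv²/r.
N = m(v²/r + g) = 65.4 × ((242)²/1270 + 9.8) = 65.4 × (46.11 + 9.8) = 65.4 × 55.91 = 3657 N.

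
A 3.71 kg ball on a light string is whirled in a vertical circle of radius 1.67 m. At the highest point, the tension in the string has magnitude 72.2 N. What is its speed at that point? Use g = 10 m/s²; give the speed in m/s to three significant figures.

7.01 m/s

At the top, T + mg = mv²/r, so v = √(r(T/m + g)) = √(1.67 × (72.2/3.71 + 10.0)) = √(1.67 × 29.46) = √49.20 = 7.014 m/s.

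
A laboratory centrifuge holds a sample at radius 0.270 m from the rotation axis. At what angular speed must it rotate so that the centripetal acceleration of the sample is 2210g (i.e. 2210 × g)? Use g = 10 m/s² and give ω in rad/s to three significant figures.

286 rad/s

Centripetal acceleration a_c = ω²r. Setting ω²r = 2210g:
ω = √(2210g / r) = √(2210 × 10.0 / 0.270) = √81850 = 286.1 rad/s.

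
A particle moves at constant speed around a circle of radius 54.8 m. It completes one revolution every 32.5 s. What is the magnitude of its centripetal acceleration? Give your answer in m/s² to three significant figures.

2.05 m/s²

v = 2πr/T = 2π × 54.8/32.5 = 10.59 m/s.
a_c = v²/r = (10.59)²/54.8 = 112.2/54.8 = 2.048 m/s².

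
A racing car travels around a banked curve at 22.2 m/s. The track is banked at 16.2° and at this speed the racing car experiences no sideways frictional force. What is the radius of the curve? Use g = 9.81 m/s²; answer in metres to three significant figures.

Frictionless banking: tanθ = v²/(rg), so r = v²/(g tanθ).
r = (22.2)²/(9.81 × tan 16.2°) = 492.8/(9.81 × 0.2905) = 492.8/2.850 = 172.9 m.

173 m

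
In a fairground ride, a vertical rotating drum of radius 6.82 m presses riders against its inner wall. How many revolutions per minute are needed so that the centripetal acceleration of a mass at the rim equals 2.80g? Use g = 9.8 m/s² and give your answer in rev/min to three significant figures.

Require ω²r = 2.80g, so ω = √(2.80 × 9.8/6.82) = 2.006 rad/s.
In rev/min: ω × 60/(2π) = 2.006 × 60/(2π) = 19.15 rev/min.

19.2 rev/min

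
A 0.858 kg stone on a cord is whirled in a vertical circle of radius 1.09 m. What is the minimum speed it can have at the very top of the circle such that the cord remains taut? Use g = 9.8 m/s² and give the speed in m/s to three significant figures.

3.27 m/s

At the highest point the centre is directly below, so both the weight and T act inward: T + mg = mv²/r.
At minimum speed T → 0, so mg = mv_min²/r ⇒ v_min = √(g r) = √(9.8 × 1.09) = 3.268 m/s.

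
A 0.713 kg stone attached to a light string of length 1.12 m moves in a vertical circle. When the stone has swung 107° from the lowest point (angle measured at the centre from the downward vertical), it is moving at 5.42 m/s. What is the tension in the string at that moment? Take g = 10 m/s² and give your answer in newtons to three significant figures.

Take the radial direction toward the centre of the circle as positive. The component of the weight along the string toward the centre is −mg cos φ (φ measured from the bottom), so Newton's second law along the string gives T − mg cos φ = m v²/r.
cos 107° = -0.2924, so T = m(v²/r + g cos φ) = 0.713 × ((5.42)²/1.12 + 10.0 × -0.2924) = 0.713 × (26.23 + (-2.924)) = 0.713 × 23.31 = 16.62 N.

16.6 N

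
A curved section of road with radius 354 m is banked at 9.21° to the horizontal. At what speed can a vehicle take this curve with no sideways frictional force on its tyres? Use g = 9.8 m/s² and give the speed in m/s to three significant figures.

23.7 m/s

On a frictionless banked curve, N sinθ = mv²/r and N cosθ = mg, so tanθ = v²/(rg).
v = √(r g tanθ) = √(354 × 9.8 × tan 9.21°) = √(354 × 9.8 × 0.1621) = √562.5 = 23.72 m/s.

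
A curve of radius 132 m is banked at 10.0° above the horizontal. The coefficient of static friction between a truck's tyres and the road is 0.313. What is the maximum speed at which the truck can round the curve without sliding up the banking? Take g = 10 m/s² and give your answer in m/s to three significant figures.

26.1 m/s

At the maximum speed, friction acts down the slope at its limiting value f = μN. Radially (horizontal, toward centre): N sinθ + μN cosθ = mv²/r. Vertically: N cosθ − μN sinθ = mg.
Dividing: v² = r g (sinθ + μcosθ)/(cosθ − μsinθ).
sinθ + μcosθ = 0.1736 + 0.313×0.9848 = 0.4819; cosθ − μsinθ = 0.9848 − 0.313×0.1736 = 0.9305.
v² = 132 × 10.0 × 0.4819/0.9305 = 683.6 m²/s², so v = 26.15 m/s.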